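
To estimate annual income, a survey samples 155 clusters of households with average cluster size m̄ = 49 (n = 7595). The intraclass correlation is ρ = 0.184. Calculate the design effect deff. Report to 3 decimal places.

9.832

deff = 1 + (49 − 1)·0.184 = 1 + 8.832 = 9.832.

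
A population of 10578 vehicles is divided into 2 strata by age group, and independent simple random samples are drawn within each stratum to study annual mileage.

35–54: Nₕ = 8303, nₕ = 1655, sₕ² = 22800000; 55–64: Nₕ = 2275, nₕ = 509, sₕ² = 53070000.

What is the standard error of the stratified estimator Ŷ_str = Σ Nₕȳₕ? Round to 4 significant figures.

Var(Ŷ_str) = Σₕ Nₕ²(1 − fₕ)sₕ²/nₕ.
35–54: 8303²·(1 − 1655/8303)·22800000/1655 = 7.604364 × 10^11.
55–64: 2275²·(1 − 509/2275)·53070000/509 = 4.1889329 × 10^11.
Sum = 1.1793297 × 10^12.
SE = √(1.1793297 × 10^12) = 1.086 × 10^6.

1.086 × 10^6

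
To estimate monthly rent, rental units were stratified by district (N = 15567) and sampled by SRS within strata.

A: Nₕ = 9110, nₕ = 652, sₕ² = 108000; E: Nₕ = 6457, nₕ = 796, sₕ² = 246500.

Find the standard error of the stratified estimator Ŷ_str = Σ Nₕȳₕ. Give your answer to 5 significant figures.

Var(Ŷ_str) = Σₕ Nₕ²(1 − fₕ)sₕ²/nₕ.
A: 9110²·(1 − 652/9110)·108000/652 = 1.2763278 × 10^10.
E: 6457²·(1 − 796/6457)·246500/796 = 1.1319514 × 10^10.
Sum = 2.4082792 × 10^10.
SE = √(2.4082792 × 10^10) = 155190.

155190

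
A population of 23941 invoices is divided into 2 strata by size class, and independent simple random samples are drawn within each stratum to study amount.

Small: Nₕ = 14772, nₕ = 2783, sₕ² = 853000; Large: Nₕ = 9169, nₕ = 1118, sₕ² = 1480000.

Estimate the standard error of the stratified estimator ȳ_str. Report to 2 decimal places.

Var(ȳ_str) = Σₕ Wₕ²(1 − fₕ)sₕ²/nₕ with Wₕ = Nₕ/N, N = 23941.
Small: Wₕ = 0.61701683; term = 0.61701683²·(1 − 0.18839697)·853000/2783 = 94.705131.
Large: Wₕ = 0.38298317; term = 0.38298317²·(1 − 0.12193260)·1480000/1118 = 170.49323.
Sum = 265.19836.
SE = √(265.19836) = 16.28.

16.28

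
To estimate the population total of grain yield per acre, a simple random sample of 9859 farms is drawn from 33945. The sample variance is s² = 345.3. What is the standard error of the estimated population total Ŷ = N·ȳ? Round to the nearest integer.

5351

Var(Ŷ) = N²·Var(ȳ) = N²·(1 − n/N)·s²/n.
f = 9859/33945 = 0.29044042; Var(ȳ) = 0.70955958·345.3/9859 = 0.024851498.
Var(Ŷ) = 33945² · 0.024851498 = 2.8635462 × 10^7.
SE(Ŷ) = √(2.8635462 × 10^7) = 5351.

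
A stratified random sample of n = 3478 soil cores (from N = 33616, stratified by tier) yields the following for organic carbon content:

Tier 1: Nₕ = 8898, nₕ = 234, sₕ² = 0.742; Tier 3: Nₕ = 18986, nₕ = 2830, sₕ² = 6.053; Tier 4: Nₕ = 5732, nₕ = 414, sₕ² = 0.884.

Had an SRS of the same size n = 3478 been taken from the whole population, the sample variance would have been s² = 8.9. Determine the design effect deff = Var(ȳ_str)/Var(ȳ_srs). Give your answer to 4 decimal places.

Var(ȳ_str) = Σ Wₕ²(1−fₕ)sₕ²/nₕ with Wₕ = Nₕ/33616:
  Tier 1: (8898/33616)²·(1−234/8898)·0.742/234 = 2.1632505 × 10^-4
  Tier 3: (18986/33616)²·(1−2830/18986)·6.053/2830 = 5.8057655 × 10^-4
  Tier 4: (5732/33616)²·(1−414/5732)·0.884/414 = 5.7598924 × 10^-5
  → Var(ȳ_str) = 8.5450052 × 10^-4.
Var(ȳ_srs) = (1 − 3478/33616)·8.9/3478 = 0.002294187.
deff = (8.5450052 × 10^-4) / 0.002294187 = 0.3725.

0.3725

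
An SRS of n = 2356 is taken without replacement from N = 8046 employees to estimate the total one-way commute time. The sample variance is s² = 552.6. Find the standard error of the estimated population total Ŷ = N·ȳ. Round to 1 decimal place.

3276.9

Var(Ŷ) = N²·Var(ȳ) = N²·(1 − n/N)·s²/n.
f = 2356/8046 = 0.29281631; Var(ȳ) = 0.70718369·552.6/2356 = 0.16587.
Var(Ŷ) = 8046² · 0.16587 = 1.0738111 × 10^7.
SE(Ŷ) = √(1.0738111 × 10^7) = 3276.9.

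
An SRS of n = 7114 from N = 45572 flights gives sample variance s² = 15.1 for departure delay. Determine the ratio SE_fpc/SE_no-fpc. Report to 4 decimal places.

0.9186

f = n/N = 7114/45572 = 0.15610463.
SE_no-fpc = √(s²/n) = 0.046071414; SE_fpc = √((1−f)s²/n) = 0.042322942.
Ratio = √(1−f) = 0.91863778.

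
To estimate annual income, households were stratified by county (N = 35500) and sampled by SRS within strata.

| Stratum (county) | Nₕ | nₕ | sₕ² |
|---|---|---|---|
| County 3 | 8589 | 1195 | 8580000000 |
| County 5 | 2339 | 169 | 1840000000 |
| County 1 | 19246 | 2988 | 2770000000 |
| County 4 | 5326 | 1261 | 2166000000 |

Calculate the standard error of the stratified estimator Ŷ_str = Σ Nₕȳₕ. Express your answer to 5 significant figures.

Var(Ŷ_str) = Σₕ Nₕ²(1 − fₕ)sₕ²/nₕ.
County 3: 8589²·(1 − 1195/8589)·8580000000/1195 = 4.5597542 × 10^14.
County 5: 2339²·(1 − 169/2339)·1840000000/169 = 5.5261297 × 10^13.
County 1: 19246²·(1 − 2988/19246)·2770000000/2988 = 2.9007265 × 10^14.
County 4: 5326²·(1 − 1261/5326)·2166000000/1261 = 3.7188193 × 10^13.
Sum = 8.3849756 × 10^14.
SE = √(8.3849756 × 10^14) = 2.8957 × 10^7.

2.8957 × 10^7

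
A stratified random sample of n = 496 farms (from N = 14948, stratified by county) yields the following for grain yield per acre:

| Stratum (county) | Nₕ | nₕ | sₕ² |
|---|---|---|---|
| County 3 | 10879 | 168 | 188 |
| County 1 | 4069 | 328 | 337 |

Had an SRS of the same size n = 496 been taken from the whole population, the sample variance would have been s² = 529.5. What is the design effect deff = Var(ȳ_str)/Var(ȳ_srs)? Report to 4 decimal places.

Var(ȳ_str) = Σ Wₕ²(1−fₕ)sₕ²/nₕ with Wₕ = Nₕ/14948:
  County 3: (10879/14948)²·(1−168/10879)·188/168 = 0.58358132
  County 1: (4069/14948)²·(1−328/4069)·337/328 = 0.069994719
  → Var(ȳ_str) = 0.65357604.
Var(ȳ_srs) = (1 − 496/14948)·529.5/496 = 1.0321175.
deff = 0.65357604 / 1.0321175 = 0.6332.

0.6332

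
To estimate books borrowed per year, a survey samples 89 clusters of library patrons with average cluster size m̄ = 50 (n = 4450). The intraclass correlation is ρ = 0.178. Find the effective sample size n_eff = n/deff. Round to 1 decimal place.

deff = 1 + (50 − 1)·0.178 = 1 + 8.722 = 9.722.
n_eff = 4450 / 9.722 = 457.7.

457.7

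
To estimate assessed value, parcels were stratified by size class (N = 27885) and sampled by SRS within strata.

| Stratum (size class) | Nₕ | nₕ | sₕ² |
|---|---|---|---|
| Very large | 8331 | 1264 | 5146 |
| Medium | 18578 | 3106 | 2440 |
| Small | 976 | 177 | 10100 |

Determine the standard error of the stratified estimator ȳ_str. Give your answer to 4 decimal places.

0.8099

Var(ȳ_str) = Σₕ Wₕ²(1 − fₕ)sₕ²/nₕ with Wₕ = Nₕ/N, N = 27885.
Very large: Wₕ = 0.29876278; term = 0.29876278²·(1 − 0.15172248)·5146/1264 = 0.30825749.
Medium: Wₕ = 0.66623633; term = 0.66623633²·(1 − 0.16718700)·2440/3106 = 0.29039725.
Small: Wₕ = 0.03500090; term = 0.03500090²·(1 − 0.18135246)·10100/177 = 0.05722732.
Sum = 0.65588206.
SE = √(0.65588206) = 0.8099.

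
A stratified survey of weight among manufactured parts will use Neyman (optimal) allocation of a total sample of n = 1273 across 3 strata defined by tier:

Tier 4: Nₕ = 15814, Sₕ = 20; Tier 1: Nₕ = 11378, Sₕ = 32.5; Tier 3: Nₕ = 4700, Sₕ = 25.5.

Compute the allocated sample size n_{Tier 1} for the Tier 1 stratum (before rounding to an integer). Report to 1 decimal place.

584.1

Neyman allocation: nₕ = n·NₕSₕ / Σⱼ NⱼSⱼ.
Σ NⱼSⱼ = 15814·20 + 11378·32.5 + 4700·25.5 = 805915.
n_{Tier 1} = 1273·11378·32.5 / 805915 = 584.1.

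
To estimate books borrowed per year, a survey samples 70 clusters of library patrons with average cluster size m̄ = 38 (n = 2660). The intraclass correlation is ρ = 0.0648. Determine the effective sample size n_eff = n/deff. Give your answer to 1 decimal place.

782.9

deff = 1 + (38 − 1)·0.0648 = 1 + 2.3976 = 3.3976.
n_eff = 2660 / 3.3976 = 782.9.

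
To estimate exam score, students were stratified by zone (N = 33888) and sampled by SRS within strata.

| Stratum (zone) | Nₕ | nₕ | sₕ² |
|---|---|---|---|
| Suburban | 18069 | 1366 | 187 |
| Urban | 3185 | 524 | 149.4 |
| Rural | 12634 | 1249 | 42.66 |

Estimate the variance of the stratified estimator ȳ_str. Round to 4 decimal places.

0.0424

Var(ȳ_str) = Σₕ Wₕ²(1 − fₕ)sₕ²/nₕ with Wₕ = Nₕ/N, N = 33888.
Suburban: Wₕ = 0.53319759; term = 0.53319759²·(1 − 0.07559909)·187/1366 = 0.035977222.
Urban: Wₕ = 0.09398607; term = 0.09398607²·(1 − 0.16452119)·149.4/524 = 0.0021041745.
Rural: Wₕ = 0.37281634; term = 0.37281634²·(1 − 0.09886022)·42.66/1249 = 0.0042779967.
Sum = 0.042359393.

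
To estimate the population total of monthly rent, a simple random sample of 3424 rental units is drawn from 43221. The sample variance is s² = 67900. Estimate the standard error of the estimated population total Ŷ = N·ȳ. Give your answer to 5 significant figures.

184690

Var(Ŷ) = N²·Var(ȳ) = N²·(1 − n/N)·s²/n.
f = 3424/43221 = 0.07922075; Var(ȳ) = 0.92077925·67900/3424 = 18.259612.
Var(Ŷ) = 43221² · 18.259612 = 3.4109957 × 10^10.
SE(Ŷ) = √(3.4109957 × 10^10) = 184690.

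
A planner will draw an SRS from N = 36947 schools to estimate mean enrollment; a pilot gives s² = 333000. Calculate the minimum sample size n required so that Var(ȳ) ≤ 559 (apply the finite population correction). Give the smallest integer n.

587

Without fpc, n₀ = s²/D = 333000/559 = 595.7066.
With fpc, (1 − n/N)·s²/n ≤ D requires n ≥ n₀/(1 + n₀/N) = 595.7066/(1 + 595.7066/36947) = 586.2543.
Rounding up, n = 587.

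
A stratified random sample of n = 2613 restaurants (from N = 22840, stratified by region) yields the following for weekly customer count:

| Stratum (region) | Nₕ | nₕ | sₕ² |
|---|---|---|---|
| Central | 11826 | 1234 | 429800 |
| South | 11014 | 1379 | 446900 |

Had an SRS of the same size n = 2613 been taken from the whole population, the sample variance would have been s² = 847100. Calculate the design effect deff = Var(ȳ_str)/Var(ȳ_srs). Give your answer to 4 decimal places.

0.5209

Var(ȳ_str) = Σ Wₕ²(1−fₕ)sₕ²/nₕ with Wₕ = Nₕ/22840:
  Central: (11826/22840)²·(1−1234/11826)·429800/1234 = 83.632465
  South: (11014/22840)²·(1−1379/11014)·446900/1379 = 65.925082
  → Var(ȳ_str) = 149.55755.
Var(ȳ_srs) = (1 − 2613/22840)·847100/2613 = 287.09832.
deff = 149.55755 / 287.09832 = 0.5209.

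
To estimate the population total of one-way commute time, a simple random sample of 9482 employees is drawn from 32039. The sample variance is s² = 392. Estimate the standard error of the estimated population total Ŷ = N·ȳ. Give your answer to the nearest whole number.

Var(Ŷ) = N²·Var(ȳ) = N²·(1 − n/N)·s²/n.
f = 9482/32039 = 0.29595181; Var(ȳ) = 0.70404819·392/9482 = 0.029106401.
Var(Ŷ) = 32039² · 0.029106401 = 2.9877648 × 10^7.
SE(Ŷ) = √(2.9877648 × 10^7) = 5466.

5466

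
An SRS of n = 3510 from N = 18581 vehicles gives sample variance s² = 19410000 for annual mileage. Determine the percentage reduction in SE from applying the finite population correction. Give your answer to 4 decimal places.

9.9391

f = n/N = 3510/18581 = 0.18890264.
SE_no-fpc = √(s²/n) = 74.363395; SE_fpc = √((1−f)s²/n) = 66.972375.
Ratio = √(1−f) = 0.90060944. Reduction = 100·(1 − 0.90060944) = 9.9391%.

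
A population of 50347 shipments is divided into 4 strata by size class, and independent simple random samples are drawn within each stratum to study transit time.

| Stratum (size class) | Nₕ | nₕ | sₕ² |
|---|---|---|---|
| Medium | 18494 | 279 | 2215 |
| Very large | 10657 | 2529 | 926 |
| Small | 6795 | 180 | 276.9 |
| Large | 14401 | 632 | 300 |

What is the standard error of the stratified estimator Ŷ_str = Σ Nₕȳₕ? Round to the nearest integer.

53567

Var(Ŷ_str) = Σₕ Nₕ²(1 − fₕ)sₕ²/nₕ.
Medium: 18494²·(1 − 279/18494)·2215/279 = 2.6744197 × 10^9.
Very large: 10657²·(1 − 2529/10657)·926/2529 = 3.1716176 × 10^7.
Small: 6795²·(1 − 180/6795)·276.9/180 = 6.914643 × 10^7.
Large: 14401²·(1 − 632/14401)·300/632 = 9.4123751 × 10^7.
Sum = 2.8694061 × 10^9.
SE = √(2.8694061 × 10^9) = 53567.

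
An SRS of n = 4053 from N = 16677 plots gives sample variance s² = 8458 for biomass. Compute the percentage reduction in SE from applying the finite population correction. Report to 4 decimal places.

f = n/N = 4053/16677 = 0.24302932.
SE_no-fpc = √(s²/n) = 1.4445931; SE_fpc = √((1−f)s²/n) = 1.2568547.
Ratio = √(1−f) = 0.87004062. Reduction = 100·(1 − 0.87004062) = 12.9959%.

12.9959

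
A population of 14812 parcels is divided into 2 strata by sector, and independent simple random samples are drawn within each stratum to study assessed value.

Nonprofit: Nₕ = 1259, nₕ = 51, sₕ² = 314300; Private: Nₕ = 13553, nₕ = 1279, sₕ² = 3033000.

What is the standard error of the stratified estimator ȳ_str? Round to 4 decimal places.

Var(ȳ_str) = Σₕ Wₕ²(1 − fₕ)sₕ²/nₕ with Wₕ = Nₕ/N, N = 14812.
Nonprofit: Wₕ = 0.08499865; term = 0.08499865²·(1 − 0.04050834)·314300/51 = 42.720808.
Private: Wₕ = 0.91500135; term = 0.91500135²·(1 − 0.09437025)·3033000/1279 = 1798.0262.
Sum = 1840.747.
SE = √(1840.747) = 42.9039.

42.9039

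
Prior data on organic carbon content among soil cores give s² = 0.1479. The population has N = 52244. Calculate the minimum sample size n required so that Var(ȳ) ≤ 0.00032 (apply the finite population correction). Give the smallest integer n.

Without fpc, n₀ = s²/D = 0.1479/0.00032 = 462.1875.
With fpc, (1 − n/N)·s²/n ≤ D requires n ≥ n₀/(1 + n₀/N) = 462.1875/(1 + 462.1875/52244) = 458.1345.
Rounding up, n = 459.

459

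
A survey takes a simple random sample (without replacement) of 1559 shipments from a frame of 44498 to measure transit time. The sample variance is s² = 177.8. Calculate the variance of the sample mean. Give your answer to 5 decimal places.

Under SRS without replacement, Var(ȳ) = (1 − f)·s²/n with f = n/N = 1559/44498 = 0.03503528.
Var(ȳ) = (1 − 0.03503528)·177.8/1559 = 0.96496472·0.11404747 = 0.11005178.

0.11005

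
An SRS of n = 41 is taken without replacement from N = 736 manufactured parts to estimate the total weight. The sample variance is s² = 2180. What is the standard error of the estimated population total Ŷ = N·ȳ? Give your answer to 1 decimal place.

Var(Ŷ) = N²·Var(ȳ) = N²·(1 − n/N)·s²/n.
f = 41/736 = 0.05570652; Var(ȳ) = 0.94429348·2180/41 = 50.208775.
Var(Ŷ) = 736² · 50.208775 = 2.7197893 × 10^7.
SE(Ŷ) = √(2.7197893 × 10^7) = 5215.2.

5215.2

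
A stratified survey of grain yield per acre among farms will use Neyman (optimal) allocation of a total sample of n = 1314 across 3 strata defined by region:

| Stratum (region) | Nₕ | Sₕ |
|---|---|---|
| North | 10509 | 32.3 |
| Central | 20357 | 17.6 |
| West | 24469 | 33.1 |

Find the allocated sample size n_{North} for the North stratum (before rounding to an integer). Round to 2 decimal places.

295.84

Neyman allocation: nₕ = n·NₕSₕ / Σⱼ NⱼSⱼ.
Σ NⱼSⱼ = 10509·32.3 + 20357·17.6 + 24469·33.1 = 1.5076478 × 10^6.
n_{North} = 1314·10509·32.3 / (1.5076478 × 10^6) = 295.84.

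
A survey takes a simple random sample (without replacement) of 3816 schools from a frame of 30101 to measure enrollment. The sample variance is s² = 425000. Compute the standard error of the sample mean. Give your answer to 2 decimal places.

Under SRS without replacement, Var(ȳ) = (1 − f)·s²/n with f = n/N = 3816/30101 = 0.12677320.
Var(ȳ) = (1 − 0.12677320)·425000/3816 = 0.87322680·111.37317 = 97.254033.
SE(ȳ) = √(97.254033) = 9.86.

9.86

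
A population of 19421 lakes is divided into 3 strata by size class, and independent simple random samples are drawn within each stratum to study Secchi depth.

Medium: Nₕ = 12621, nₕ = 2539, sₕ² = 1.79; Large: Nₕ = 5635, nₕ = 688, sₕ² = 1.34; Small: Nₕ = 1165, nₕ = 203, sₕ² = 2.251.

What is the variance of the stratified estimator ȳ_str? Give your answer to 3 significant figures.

Var(ȳ_str) = Σₕ Wₕ²(1 − fₕ)sₕ²/nₕ with Wₕ = Nₕ/N, N = 19421.
Medium: Wₕ = 0.64986355; term = 0.64986355²·(1 − 0.20117265)·1.79/2539 = 2.3784149 × 10^-4.
Large: Wₕ = 0.29014984; term = 0.29014984²·(1 − 0.12209406)·1.34/688 = 1.4394912 × 10^-4.
Small: Wₕ = 0.05998661; term = 0.05998661²·(1 − 0.17424893)·2.251/203 = 3.2948624 × 10^-5.
Sum = 4.1473923 × 10^-4.

4.15 × 10^-4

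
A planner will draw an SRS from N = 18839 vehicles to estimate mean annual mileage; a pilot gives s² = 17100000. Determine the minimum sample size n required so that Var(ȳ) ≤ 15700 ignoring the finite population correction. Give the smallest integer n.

Without fpc, n₀ = s²/D = 17100000/15700 = 1089.1720.
Rounding up, n = 1090.

1090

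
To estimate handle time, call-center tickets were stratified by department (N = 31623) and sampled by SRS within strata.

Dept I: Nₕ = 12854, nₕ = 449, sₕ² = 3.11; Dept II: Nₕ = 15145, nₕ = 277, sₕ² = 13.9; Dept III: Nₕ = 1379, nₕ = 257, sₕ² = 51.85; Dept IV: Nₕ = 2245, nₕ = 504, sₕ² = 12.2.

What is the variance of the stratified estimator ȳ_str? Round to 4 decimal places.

Var(ȳ_str) = Σₕ Wₕ²(1 − fₕ)sₕ²/nₕ with Wₕ = Nₕ/N, N = 31623.
Dept I: Wₕ = 0.40647630; term = 0.40647630²·(1 − 0.03493076)·3.11/449 = 0.0011044422.
Dept II: Wₕ = 0.47892357; term = 0.47892357²·(1 − 0.01828986)·13.9/277 = 0.011299279.
Dept III: Wₕ = 0.04360750; term = 0.04360750²·(1 − 0.18636693)·51.85/257 = 3.1215236 × 10^-4.
Dept IV: Wₕ = 0.07099263; term = 0.07099263²·(1 − 0.22449889)·12.2/504 = 9.4610268 × 10^-5.
Sum = 0.012810484.

0.0128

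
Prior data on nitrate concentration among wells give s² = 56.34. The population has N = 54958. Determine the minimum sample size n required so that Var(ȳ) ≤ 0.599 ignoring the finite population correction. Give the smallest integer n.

Without fpc, n₀ = s²/D = 56.34/0.599 = 94.0568.
Rounding up, n = 95.

95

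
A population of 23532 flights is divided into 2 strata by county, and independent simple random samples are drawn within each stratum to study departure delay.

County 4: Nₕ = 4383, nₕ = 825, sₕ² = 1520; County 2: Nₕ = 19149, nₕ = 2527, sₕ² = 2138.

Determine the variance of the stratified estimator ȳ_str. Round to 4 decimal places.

Var(ȳ_str) = Σₕ Wₕ²(1 − fₕ)sₕ²/nₕ with Wₕ = Nₕ/N, N = 23532.
County 4: Wₕ = 0.18625701; term = 0.18625701²·(1 − 0.18822724)·1520/825 = 0.051885902.
County 2: Wₕ = 0.81374299; term = 0.81374299²·(1 − 0.13196512)·2138/2527 = 0.48631107.
Sum = 0.53819697.

0.5382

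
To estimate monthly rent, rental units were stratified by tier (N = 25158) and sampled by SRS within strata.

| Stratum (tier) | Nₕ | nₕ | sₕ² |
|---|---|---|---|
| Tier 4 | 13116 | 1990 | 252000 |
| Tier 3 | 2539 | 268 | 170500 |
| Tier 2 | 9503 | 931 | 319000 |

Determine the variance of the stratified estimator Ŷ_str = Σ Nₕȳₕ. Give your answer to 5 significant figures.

Var(Ŷ_str) = Σₕ Nₕ²(1 − fₕ)sₕ²/nₕ.
Tier 4: 13116²·(1 − 1990/13116)·252000/1990 = 1.8479403 × 10^10.
Tier 3: 2539²·(1 − 268/2539)·170500/268 = 3.6683387 × 10^9.
Tier 2: 9503²·(1 − 931/9503)·319000/931 = 2.7911546 × 10^10.
Sum = 5.0059288 × 10^10.

5.0059 × 10^10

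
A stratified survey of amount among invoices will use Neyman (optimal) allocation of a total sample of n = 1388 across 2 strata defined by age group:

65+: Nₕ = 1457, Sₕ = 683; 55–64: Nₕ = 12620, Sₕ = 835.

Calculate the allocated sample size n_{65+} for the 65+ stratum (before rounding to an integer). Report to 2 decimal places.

Neyman allocation: nₕ = n·NₕSₕ / Σⱼ NⱼSⱼ.
Σ NⱼSⱼ = 1457·683 + 12620·835 = 1.1532831 × 10^7.
n_{65+} = 1388·1457·683 / (1.1532831 × 10^7) = 119.77.

119.77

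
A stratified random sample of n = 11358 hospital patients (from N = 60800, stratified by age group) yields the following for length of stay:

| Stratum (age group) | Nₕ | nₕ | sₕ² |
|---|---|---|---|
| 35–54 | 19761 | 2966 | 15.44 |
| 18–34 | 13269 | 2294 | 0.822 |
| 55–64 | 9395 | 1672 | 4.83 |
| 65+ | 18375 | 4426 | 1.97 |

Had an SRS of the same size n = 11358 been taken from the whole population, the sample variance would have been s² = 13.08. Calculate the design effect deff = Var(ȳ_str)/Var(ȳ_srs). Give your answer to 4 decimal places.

Var(ȳ_str) = Σ Wₕ²(1−fₕ)sₕ²/nₕ with Wₕ = Nₕ/60800:
  35–54: (19761/60800)²·(1−2966/19761)·15.44/2966 = 4.6736686 × 10^-4
  18–34: (13269/60800)²·(1−2294/13269)·0.822/2294 = 1.4116075 × 10^-5
  55–64: (9395/60800)²·(1−1672/9395)·4.83/1672 = 5.6700452 × 10^-5
  65+: (18375/60800)²·(1−4426/18375)·1.97/4426 = 3.0861575 × 10^-5
  → Var(ȳ_str) = 5.6904496 × 10^-4.
Var(ȳ_srs) = (1 − 11358/60800)·13.08/11358 = 9.3647962 × 10^-4.
deff = (5.6904496 × 10^-4) / (9.3647962 × 10^-4) = 0.6076.

0.6076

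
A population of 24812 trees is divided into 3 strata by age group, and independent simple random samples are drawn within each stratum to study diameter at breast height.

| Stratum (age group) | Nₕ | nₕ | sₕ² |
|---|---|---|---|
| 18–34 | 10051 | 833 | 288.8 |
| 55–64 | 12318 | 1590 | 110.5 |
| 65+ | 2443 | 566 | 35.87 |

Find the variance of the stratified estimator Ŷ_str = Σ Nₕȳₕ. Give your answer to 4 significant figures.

4.160 × 10^7

Var(Ŷ_str) = Σₕ Nₕ²(1 − fₕ)sₕ²/nₕ.
18–34: 10051²·(1 − 833/10051)·288.8/833 = 3.2121674 × 10^7.
55–64: 12318²·(1 − 1590/12318)·110.5/1590 = 9.183836 × 10^6.
65+: 2443²·(1 − 566/2443)·35.87/566 = 290604.73.
Sum = 4.1596115 × 10^7.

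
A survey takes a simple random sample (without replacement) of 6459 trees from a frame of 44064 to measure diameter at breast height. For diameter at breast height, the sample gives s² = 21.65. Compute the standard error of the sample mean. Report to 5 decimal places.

Under SRS without replacement, Var(ȳ) = (1 − f)·s²/n with f = n/N = 6459/44064 = 0.14658224.
Var(ȳ) = (1 − 0.14658224)·21.65/6459 = 0.85341776·0.0033519121 = 0.0028605813.
SE(ȳ) = √(0.0028605813) = 0.05348.

0.05348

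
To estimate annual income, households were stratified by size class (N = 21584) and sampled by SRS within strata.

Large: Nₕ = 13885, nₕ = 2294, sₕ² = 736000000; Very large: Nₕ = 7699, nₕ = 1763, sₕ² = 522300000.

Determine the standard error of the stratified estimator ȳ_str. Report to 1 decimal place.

374.0

Var(ȳ_str) = Σₕ Wₕ²(1 − fₕ)sₕ²/nₕ with Wₕ = Nₕ/N, N = 21584.
Large: Wₕ = 0.64330059; term = 0.64330059²·(1 − 0.16521426)·736000000/2294 = 110837.65.
Very large: Wₕ = 0.35669941; term = 0.35669941²·(1 − 0.22899078)·522300000/1763 = 29062.439.
Sum = 139900.09.
SE = √(139900.09) = 374.0.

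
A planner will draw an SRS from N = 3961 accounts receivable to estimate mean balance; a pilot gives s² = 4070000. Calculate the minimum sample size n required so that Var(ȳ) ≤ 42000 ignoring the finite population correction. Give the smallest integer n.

97

Without fpc, n₀ = s²/D = 4070000/42000 = 96.9048.
Rounding up, n = 97.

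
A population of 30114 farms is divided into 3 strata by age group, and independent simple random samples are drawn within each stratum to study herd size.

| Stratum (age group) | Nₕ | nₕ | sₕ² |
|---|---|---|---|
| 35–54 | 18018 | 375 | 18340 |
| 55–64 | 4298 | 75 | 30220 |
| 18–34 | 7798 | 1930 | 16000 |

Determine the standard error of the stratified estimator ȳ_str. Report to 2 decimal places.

Var(ȳ_str) = Σₕ Wₕ²(1 − fₕ)sₕ²/nₕ with Wₕ = Nₕ/N, N = 30114.
35–54: Wₕ = 0.59832636; term = 0.59832636²·(1 − 0.02081252)·18340/375 = 17.143922.
55–64: Wₕ = 0.14272431; term = 0.14272431²·(1 − 0.01744998)·30220/75 = 8.0646179.
18–34: Wₕ = 0.25894933; term = 0.25894933²·(1 − 0.24749936)·16000/1930 = 0.41831084.
Sum = 25.626851.
SE = √(25.626851) = 5.06.

5.06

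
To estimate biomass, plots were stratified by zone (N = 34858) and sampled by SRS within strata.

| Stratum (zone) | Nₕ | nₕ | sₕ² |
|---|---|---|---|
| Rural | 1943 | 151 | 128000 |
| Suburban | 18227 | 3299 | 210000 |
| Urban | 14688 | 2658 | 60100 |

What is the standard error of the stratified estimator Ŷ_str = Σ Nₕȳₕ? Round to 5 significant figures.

Var(Ŷ_str) = Σₕ Nₕ²(1 − fₕ)sₕ²/nₕ.
Rural: 1943²·(1 − 151/1943)·128000/151 = 2.9515071 × 10^9.
Suburban: 18227²·(1 − 3299/18227)·210000/3299 = 1.7320236 × 10^10.
Urban: 14688²·(1 − 2658/14688)·60100/2658 = 3.9952852 × 10^9.
Sum = 2.4267028 × 10^10.
SE = √(2.4267028 × 10^10) = 155780.

155780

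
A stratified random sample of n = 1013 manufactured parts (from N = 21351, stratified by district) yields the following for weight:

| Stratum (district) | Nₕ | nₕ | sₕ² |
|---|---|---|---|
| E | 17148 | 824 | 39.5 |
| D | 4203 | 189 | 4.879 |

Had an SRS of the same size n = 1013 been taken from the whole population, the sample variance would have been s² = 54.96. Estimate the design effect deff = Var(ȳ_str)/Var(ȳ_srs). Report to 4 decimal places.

0.5881

Var(ȳ_str) = Σ Wₕ²(1−fₕ)sₕ²/nₕ with Wₕ = Nₕ/21351:
  E: (17148/21351)²·(1−824/17148)·39.5/824 = 0.029435641
  D: (4203/21351)²·(1−189/4203)·4.879/189 = 9.5536501 × 10^-4
  → Var(ȳ_str) = 0.030391006.
Var(ȳ_srs) = (1 − 1013/21351)·54.96/1013 = 0.051680571.
deff = 0.030391006 / 0.051680571 = 0.5881.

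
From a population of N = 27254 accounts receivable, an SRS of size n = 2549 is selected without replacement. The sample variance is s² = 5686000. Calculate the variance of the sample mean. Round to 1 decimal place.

2022.0

Under SRS without replacement, Var(ȳ) = (1 − f)·s²/n with f = n/N = 2549/27254 = 0.09352756.
Var(ȳ) = (1 − 0.09352756)·5686000/2549 = 0.90647244·2230.6787 = 2022.0488.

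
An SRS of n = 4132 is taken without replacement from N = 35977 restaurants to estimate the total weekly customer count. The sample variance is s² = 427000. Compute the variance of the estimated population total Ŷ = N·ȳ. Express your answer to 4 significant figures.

1.184 × 10^11

Var(Ŷ) = N²·Var(ȳ) = N²·(1 − n/N)·s²/n.
f = 4132/35977 = 0.11485115; Var(ȳ) = 0.88514885·427000/4132 = 91.471093.
Var(Ŷ) = 35977² · 91.471093 = 1.1839511 × 10^11.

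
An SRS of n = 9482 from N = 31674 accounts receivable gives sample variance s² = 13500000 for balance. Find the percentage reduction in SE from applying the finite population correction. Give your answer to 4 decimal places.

f = n/N = 9482/31674 = 0.29936225.
SE_no-fpc = √(s²/n) = 37.732615; SE_fpc = √((1−f)s²/n) = 31.583749.
Ratio = √(1−f) = 0.83704107. Reduction = 100·(1 − 0.83704107) = 16.2959%.

16.2959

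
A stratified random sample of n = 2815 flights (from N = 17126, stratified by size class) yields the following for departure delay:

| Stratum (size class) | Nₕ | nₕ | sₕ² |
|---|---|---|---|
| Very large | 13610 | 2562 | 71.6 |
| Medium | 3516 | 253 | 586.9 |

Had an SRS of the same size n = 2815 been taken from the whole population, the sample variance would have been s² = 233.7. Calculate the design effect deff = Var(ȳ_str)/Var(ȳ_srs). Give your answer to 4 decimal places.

Var(ȳ_str) = Σ Wₕ²(1−fₕ)sₕ²/nₕ with Wₕ = Nₕ/17126:
  Very large: (13610/17126)²·(1−2562/13610)·71.6/2562 = 0.014327282
  Medium: (3516/17126)²·(1−253/3516)·586.9/253 = 0.090739765
  → Var(ȳ_str) = 0.10506705.
Var(ȳ_srs) = (1 − 2815/17126)·233.7/2815 = 0.06937362.
deff = 0.10506705 / 0.06937362 = 1.5145.

1.5145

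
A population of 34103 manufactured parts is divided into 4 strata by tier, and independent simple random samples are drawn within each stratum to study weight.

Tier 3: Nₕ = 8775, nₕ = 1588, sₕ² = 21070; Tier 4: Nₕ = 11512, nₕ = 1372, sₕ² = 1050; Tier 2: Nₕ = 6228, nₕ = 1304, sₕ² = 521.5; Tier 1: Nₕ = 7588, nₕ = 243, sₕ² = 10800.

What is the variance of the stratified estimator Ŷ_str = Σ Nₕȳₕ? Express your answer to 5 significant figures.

Var(Ŷ_str) = Σₕ Nₕ²(1 − fₕ)sₕ²/nₕ.
Tier 3: 8775²·(1 − 1588/8775)·21070/1588 = 8.3677521 × 10^8.
Tier 4: 11512²·(1 − 1372/11512)·1050/1372 = 8.9335469 × 10^7.
Tier 2: 6228²·(1 − 1304/6228)·521.5/1304 = 1.2264317 × 10^7.
Tier 1: 7588²·(1 − 243/7588)·10800/243 = 2.4770604 × 10^9.
Sum = 3.4154354 × 10^9.

3.4154 × 10^9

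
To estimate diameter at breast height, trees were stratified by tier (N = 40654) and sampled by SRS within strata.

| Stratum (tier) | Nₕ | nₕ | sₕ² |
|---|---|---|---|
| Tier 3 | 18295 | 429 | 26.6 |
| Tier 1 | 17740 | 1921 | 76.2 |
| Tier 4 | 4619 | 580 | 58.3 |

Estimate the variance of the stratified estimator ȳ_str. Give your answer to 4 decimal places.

Var(ȳ_str) = Σₕ Wₕ²(1 − fₕ)sₕ²/nₕ with Wₕ = Nₕ/N, N = 40654.
Tier 3: Wₕ = 0.45001722; term = 0.45001722²·(1 − 0.02344903)·26.6/429 = 0.012262458.
Tier 1: Wₕ = 0.43636543; term = 0.43636543²·(1 − 0.10828636)·76.2/1921 = 0.0067352494.
Tier 4: Wₕ = 0.11361736; term = 0.11361736²·(1 − 0.12556830)·58.3/580 = 0.001134634.
Sum = 0.020132341.

0.0201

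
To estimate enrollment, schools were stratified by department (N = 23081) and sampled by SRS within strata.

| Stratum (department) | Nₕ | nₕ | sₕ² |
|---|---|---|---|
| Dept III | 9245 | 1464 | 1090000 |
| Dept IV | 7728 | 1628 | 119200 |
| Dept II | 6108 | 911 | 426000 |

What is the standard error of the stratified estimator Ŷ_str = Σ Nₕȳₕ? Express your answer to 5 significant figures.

268060

Var(Ŷ_str) = Σₕ Nₕ²(1 − fₕ)sₕ²/nₕ.
Dept III: 9245²·(1 − 1464/9245)·1090000/1464 = 5.3558419 × 10^10.
Dept IV: 7728²·(1 − 1628/7728)·119200/1628 = 3.4515868 × 10^9.
Dept II: 6108²·(1 − 911/6108)·426000/911 = 1.4843727 × 10^10.
Sum = 7.1853733 × 10^10.
SE = √(7.1853733 × 10^10) = 268060.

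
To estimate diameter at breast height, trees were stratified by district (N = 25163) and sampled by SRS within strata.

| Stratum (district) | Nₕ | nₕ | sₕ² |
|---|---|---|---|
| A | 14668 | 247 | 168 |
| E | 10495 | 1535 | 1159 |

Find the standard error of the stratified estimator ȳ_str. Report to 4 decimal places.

Var(ȳ_str) = Σₕ Wₕ²(1 − fₕ)sₕ²/nₕ with Wₕ = Nₕ/N, N = 25163.
A: Wₕ = 0.58291937; term = 0.58291937²·(1 − 0.01683938)·168/247 = 0.22722378.
E: Wₕ = 0.41708063; term = 0.41708063²·(1 − 0.14626012)·1159/1535 = 0.11213487.
Sum = 0.33935865.
SE = √(0.33935865) = 0.5825.

0.5825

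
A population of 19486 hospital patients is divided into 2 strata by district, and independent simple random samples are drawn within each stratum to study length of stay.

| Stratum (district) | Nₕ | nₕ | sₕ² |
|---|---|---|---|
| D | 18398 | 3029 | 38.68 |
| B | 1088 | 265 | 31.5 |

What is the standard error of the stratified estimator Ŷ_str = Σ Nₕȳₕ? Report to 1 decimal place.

Var(Ŷ_str) = Σₕ Nₕ²(1 − fₕ)sₕ²/nₕ.
D: 18398²·(1 − 3029/18398)·38.68/3029 = 3.6107999 × 10^6.
B: 1088²·(1 − 265/1088)·31.5/265 = 106437.19.
Sum = 3.7172371 × 10^6.
SE = √(3.7172371 × 10^6) = 1928.0.

1928.0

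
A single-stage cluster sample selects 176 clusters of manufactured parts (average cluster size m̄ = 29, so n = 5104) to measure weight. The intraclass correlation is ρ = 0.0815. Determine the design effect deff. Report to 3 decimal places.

3.282

deff = 1 + (29 − 1)·0.0815 = 1 + 2.282 = 3.282.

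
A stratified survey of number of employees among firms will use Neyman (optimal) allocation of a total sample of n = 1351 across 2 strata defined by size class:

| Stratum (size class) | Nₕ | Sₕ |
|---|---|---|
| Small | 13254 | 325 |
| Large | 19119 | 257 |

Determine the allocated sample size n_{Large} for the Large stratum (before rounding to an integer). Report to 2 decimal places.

Neyman allocation: nₕ = n·NₕSₕ / Σⱼ NⱼSⱼ.
Σ NⱼSⱼ = 13254·325 + 19119·257 = 9.221133 × 10^6.
n_{Large} = 1351·19119·257 / (9.221133 × 10^6) = 719.90.

719.90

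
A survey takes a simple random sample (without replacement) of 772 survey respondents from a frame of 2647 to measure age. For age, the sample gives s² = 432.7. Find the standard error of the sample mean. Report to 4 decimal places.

0.6301

Under SRS without replacement, Var(ȳ) = (1 − f)·s²/n with f = n/N = 772/2647 = 0.29165093.
Var(ȳ) = (1 − 0.29165093)·432.7/772 = 0.70834907·0.56049223 = 0.39702415.
SE(ȳ) = √(0.39702415) = 0.6301.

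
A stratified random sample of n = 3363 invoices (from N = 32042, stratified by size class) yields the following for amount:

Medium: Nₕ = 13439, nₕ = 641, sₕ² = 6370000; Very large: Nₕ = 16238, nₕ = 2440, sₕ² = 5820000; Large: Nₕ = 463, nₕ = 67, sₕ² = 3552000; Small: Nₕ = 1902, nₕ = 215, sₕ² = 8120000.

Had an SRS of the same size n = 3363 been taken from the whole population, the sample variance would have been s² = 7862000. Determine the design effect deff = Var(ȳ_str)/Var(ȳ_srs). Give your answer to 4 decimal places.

1.1053

Var(ȳ_str) = Σ Wₕ²(1−fₕ)sₕ²/nₕ with Wₕ = Nₕ/32042:
  Medium: (13439/32042)²·(1−641/13439)·6370000/641 = 1664.7585
  Very large: (16238/32042)²·(1−2440/16238)·5820000/2440 = 520.52621
  Large: (463/32042)²·(1−67/463)·3552000/67 = 9.4674953
  Small: (1902/32042)²·(1−215/1902)·8120000/215 = 118.03313
  → Var(ȳ_str) = 2312.7853.
Var(ȳ_srs) = (1 − 3363/32042)·7862000/3363 = 2092.4282.
deff = 2312.7853 / 2092.4282 = 1.1053.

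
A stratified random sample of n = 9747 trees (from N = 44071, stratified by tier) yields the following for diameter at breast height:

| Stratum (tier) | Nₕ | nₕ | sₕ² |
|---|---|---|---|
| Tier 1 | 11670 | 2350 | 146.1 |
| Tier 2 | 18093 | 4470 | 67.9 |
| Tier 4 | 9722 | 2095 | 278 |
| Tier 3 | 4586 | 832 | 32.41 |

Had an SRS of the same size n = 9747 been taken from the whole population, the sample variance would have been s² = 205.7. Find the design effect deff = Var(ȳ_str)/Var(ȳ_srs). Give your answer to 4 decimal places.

0.6583

Var(ȳ_str) = Σ Wₕ²(1−fₕ)sₕ²/nₕ with Wₕ = Nₕ/44071:
  Tier 1: (11670/44071)²·(1−2350/11670)·146.1/2350 = 0.0034814752
  Tier 2: (18093/44071)²·(1−4470/18093)·67.9/4470 = 0.0019277015
  Tier 4: (9722/44071)²·(1−2095/9722)·278/2095 = 0.0050659899
  Tier 3: (4586/44071)²·(1−832/4586)·32.41/832 = 3.452854 × 10^-4
  → Var(ȳ_str) = 0.010820452.
Var(ȳ_srs) = (1 − 9747/44071)·205.7/9747 = 0.016436461.
deff = 0.010820452 / 0.016436461 = 0.6583.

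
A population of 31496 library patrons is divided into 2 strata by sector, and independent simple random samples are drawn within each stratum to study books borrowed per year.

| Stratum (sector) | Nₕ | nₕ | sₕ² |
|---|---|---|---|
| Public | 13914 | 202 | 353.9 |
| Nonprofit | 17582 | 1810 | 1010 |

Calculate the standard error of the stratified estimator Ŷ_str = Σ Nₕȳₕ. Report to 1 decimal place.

22113.3

Var(Ŷ_str) = Σₕ Nₕ²(1 − fₕ)sₕ²/nₕ.
Public: 13914²·(1 − 202/13914)·353.9/202 = 3.3425814 × 10^8.
Nonprofit: 17582²·(1 − 1810/17582)·1010/1810 = 1.5473831 × 10^8.
Sum = 4.8899645 × 10^8.
SE = √(4.8899645 × 10^8) = 22113.3.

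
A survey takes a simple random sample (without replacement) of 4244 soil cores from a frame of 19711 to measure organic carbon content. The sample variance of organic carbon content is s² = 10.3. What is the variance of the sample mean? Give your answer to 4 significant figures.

0.001904

Under SRS without replacement, Var(ȳ) = (1 − f)·s²/n with f = n/N = 4244/19711 = 0.21531125.
Var(ȳ) = (1 − 0.21531125)·10.3/4244 = 0.78468875·0.0024269557 = 0.0019044048.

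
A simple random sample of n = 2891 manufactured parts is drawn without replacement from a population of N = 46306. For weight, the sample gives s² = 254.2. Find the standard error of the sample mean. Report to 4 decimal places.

0.2871

Under SRS without replacement, Var(ȳ) = (1 − f)·s²/n with f = n/N = 2891/46306 = 0.06243251.
Var(ȳ) = (1 − 0.06243251)·254.2/2891 = 0.93756749·0.087928053 = 0.082438483.
SE(ȳ) = √(0.082438483) = 0.2871.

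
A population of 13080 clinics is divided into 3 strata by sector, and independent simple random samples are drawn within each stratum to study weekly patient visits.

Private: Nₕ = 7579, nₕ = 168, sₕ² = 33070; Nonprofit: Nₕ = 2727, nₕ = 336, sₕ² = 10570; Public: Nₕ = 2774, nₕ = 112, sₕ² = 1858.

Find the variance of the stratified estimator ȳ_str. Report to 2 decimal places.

66.54

Var(ȳ_str) = Σₕ Wₕ²(1 − fₕ)sₕ²/nₕ with Wₕ = Nₕ/N, N = 13080.
Private: Wₕ = 0.57943425; term = 0.57943425²·(1 − 0.02216651)·33070/168 = 64.624641.
Nonprofit: Wₕ = 0.20848624; term = 0.20848624²·(1 − 0.12321232)·10570/336 = 1.1989055.
Public: Wₕ = 0.21207951; term = 0.21207951²·(1 − 0.04037491)·1858/112 = 0.71602256.
Sum = 66.539569.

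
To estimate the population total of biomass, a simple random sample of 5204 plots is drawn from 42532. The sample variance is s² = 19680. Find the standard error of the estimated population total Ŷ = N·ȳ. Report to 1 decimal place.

Var(Ŷ) = N²·Var(ȳ) = N²·(1 − n/N)·s²/n.
f = 5204/42532 = 0.12235493; Var(ȳ) = 0.87764507·19680/5204 = 3.3189959.
Var(Ŷ) = 42532² · 3.3189959 = 6.0039674 × 10^9.
SE(Ŷ) = √(6.0039674 × 10^9) = 77485.3.

77485.3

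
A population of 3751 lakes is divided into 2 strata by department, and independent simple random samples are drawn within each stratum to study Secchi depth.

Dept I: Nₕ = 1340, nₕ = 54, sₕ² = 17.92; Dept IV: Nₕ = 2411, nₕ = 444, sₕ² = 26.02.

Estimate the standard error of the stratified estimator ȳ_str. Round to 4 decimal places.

Var(ȳ_str) = Σₕ Wₕ²(1 − fₕ)sₕ²/nₕ with Wₕ = Nₕ/N, N = 3751.
Dept I: Wₕ = 0.35723807; term = 0.35723807²·(1 − 0.04029851)·17.92/54 = 0.040643948.
Dept IV: Wₕ = 0.64276193; term = 0.64276193²·(1 − 0.18415595)·26.02/444 = 0.019752941.
Sum = 0.060396889.
SE = √(0.060396889) = 0.2458.

0.2458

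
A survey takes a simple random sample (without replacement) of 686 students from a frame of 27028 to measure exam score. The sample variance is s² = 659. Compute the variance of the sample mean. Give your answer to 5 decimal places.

0.93626

Under SRS without replacement, Var(ȳ) = (1 − f)·s²/n with f = n/N = 686/27028 = 0.02538109.
Var(ȳ) = (1 − 0.02538109)·659/686 = 0.97461891·0.9606414 = 0.93625928.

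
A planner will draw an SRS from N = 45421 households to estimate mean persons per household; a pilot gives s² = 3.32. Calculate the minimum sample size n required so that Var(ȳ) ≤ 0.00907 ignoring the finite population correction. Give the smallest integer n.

Without fpc, n₀ = s²/D = 3.32/0.00907 = 366.0419.
Rounding up, n = 367.

367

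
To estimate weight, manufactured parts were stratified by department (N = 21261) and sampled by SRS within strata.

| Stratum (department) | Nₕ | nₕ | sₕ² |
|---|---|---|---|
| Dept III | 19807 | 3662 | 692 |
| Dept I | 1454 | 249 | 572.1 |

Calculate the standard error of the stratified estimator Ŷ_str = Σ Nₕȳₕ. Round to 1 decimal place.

8028.4

Var(Ŷ_str) = Σₕ Nₕ²(1 − fₕ)sₕ²/nₕ.
Dept III: 19807²·(1 − 3662/19807)·692/3662 = 6.0428874 × 10^7.
Dept I: 1454²·(1 − 249/1454)·572.1/249 = 4.0255391 × 10^6.
Sum = 6.4454413 × 10^7.
SE = √(6.4454413 × 10^7) = 8028.4.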